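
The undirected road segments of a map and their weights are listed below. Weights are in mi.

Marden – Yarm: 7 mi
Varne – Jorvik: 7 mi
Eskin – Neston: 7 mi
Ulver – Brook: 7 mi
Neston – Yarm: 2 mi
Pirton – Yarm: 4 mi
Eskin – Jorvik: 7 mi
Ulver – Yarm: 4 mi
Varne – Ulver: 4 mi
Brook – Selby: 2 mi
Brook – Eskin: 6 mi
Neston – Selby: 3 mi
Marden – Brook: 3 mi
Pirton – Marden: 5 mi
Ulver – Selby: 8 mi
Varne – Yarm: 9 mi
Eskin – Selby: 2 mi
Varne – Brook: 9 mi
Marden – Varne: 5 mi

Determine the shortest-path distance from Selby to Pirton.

Settle nodes by increasing distance from Selby:
Selby: 0
Brook: 2  (via Selby)
Eskin: 2  (via Selby)
Neston: 3  (via Selby)
Marden: 5  (via Brook)
Yarm: 5  (via Neston)
Ulver: 8  (via Selby)
Pirton: 9  (via Yarm)
Shortest route: Selby–Neston–Yarm–Pirton = 9 mi.

9 mi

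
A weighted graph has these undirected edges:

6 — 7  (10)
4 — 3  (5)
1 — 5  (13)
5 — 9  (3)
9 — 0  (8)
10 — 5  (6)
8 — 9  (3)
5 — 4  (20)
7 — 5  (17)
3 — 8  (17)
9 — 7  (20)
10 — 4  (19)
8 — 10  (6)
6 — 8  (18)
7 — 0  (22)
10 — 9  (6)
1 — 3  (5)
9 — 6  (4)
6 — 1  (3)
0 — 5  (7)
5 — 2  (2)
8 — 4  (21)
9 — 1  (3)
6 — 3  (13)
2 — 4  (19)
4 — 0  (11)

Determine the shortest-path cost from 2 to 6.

9

Settle nodes by increasing distance from 2:
2: 0
5: 2  (via 2)
9: 5  (via 5)
1: 8  (via 9)
8: 8  (via 9)
10: 8  (via 5)
0: 9  (via 5)
6: 9  (via 9)
Shortest route: 2 → 5 → 9 → 6 = 9.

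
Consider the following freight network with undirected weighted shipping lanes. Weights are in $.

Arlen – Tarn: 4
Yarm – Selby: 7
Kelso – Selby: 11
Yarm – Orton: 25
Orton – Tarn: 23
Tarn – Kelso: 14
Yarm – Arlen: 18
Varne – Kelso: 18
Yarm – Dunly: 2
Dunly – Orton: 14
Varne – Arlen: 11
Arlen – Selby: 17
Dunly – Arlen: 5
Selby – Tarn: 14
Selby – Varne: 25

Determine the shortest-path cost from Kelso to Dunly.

$20

Compare a few routes:
Kelso → Selby → Tarn → Arlen → Dunly: 11+14+4+5 = 34
Kelso → Selby → Arlen → Dunly: 11+17+5 = 33
Kelso → Selby → Yarm → Dunly: 11+7+2 = 20
Kelso → Tarn → Arlen → Dunly: 14+4+5 = 23
Cheapest is Kelso → Selby → Yarm → Dunly at $20.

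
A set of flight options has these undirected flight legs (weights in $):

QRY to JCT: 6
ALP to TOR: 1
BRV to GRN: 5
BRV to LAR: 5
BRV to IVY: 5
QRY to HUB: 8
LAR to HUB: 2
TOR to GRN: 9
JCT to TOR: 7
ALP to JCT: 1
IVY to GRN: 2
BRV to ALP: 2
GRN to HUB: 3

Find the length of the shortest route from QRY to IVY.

$13

Shortest distances from QRY:
QRY: 0
JCT: 6  (via QRY)
ALP: 7  (via JCT)
HUB: 8  (via QRY)
TOR: 8  (via ALP)
BRV: 9  (via ALP)
LAR: 10  (via HUB)
GRN: 11  (via HUB)
IVY: 13  (via GRN)
Shortest route: QRY → HUB → GRN → IVY = $13.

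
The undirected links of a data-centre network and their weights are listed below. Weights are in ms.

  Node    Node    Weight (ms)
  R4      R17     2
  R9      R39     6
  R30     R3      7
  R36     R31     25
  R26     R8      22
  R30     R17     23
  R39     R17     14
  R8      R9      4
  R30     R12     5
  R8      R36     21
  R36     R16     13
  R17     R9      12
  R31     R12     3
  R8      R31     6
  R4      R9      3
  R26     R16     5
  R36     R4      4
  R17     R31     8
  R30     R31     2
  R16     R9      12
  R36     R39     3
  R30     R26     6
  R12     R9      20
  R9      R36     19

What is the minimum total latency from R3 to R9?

Candidate routes:
R3 - R30 - R31 - R8 - R9: 7+2+6+4 = 19
R3 - R30 - R31 - R17 - R4 - R9: 7+2+8+2+3 = 22
The minimum is 19 ms via R3 - R30 - R31 - R8 - R9.

19 ms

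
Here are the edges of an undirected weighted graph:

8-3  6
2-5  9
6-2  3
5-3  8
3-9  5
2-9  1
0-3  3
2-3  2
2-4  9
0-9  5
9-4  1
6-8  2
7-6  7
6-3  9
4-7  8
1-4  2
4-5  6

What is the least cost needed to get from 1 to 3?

Settle nodes by increasing distance from 1:
1: 0
4: 2  (via 1)
9: 3  (via 4)
2: 4  (via 9)
3: 6  (via 2)
Shortest route: 1–4–9–2–3 = 6.

6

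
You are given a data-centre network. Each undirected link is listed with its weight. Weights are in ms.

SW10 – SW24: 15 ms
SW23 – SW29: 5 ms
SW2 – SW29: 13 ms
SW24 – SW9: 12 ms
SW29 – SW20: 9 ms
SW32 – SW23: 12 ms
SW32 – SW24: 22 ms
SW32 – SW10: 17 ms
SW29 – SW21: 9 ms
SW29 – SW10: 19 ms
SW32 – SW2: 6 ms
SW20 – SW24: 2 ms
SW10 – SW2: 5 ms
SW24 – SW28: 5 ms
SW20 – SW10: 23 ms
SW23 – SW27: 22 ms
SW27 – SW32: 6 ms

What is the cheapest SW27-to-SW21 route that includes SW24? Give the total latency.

Shortest SW27→SW24: SW27 → SW32 → SW24 = 28
Shortest SW24→SW21: SW24 → SW20 → SW29 → SW21 = 20
Total via SW24: 28 + 20 = 48 ms.

48 ms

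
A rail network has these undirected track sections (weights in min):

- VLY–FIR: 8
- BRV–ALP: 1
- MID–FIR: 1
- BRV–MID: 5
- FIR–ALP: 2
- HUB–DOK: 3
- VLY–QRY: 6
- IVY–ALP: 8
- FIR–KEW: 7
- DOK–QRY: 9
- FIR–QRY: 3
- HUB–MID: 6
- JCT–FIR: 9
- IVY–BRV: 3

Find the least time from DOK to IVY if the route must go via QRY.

Shortest DOK→QRY: DOK → QRY = 9
Shortest QRY→IVY: QRY → FIR → ALP → BRV → IVY = 9
Total via QRY: 9 + 9 = 18 min.

18 min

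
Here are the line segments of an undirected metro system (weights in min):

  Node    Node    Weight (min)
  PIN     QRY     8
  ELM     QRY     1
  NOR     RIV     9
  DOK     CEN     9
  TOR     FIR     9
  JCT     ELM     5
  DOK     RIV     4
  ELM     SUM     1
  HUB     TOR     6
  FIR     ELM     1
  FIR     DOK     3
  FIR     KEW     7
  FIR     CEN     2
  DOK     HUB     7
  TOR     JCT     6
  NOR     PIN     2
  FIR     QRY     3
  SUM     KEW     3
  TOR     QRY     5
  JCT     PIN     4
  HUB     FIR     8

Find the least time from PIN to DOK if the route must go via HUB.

23 min

Best PIN to HUB: PIN–JCT–TOR–HUB costing 16
Best HUB to DOK: HUB–DOK costing 7
Total via HUB: 16 + 7 = 23 min.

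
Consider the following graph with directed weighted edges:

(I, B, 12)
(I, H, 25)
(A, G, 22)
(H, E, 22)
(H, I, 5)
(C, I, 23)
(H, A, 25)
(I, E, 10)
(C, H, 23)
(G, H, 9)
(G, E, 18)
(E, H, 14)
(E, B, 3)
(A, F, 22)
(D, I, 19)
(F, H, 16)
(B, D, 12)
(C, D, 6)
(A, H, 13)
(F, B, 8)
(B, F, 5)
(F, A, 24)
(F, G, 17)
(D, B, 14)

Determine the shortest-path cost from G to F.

Compare a few routes:
G - E - B - F: 18+3+5 = 26
G - H - I - B - F: 9+5+12+5 = 31
Cheapest is G - E - B - F at 26.

26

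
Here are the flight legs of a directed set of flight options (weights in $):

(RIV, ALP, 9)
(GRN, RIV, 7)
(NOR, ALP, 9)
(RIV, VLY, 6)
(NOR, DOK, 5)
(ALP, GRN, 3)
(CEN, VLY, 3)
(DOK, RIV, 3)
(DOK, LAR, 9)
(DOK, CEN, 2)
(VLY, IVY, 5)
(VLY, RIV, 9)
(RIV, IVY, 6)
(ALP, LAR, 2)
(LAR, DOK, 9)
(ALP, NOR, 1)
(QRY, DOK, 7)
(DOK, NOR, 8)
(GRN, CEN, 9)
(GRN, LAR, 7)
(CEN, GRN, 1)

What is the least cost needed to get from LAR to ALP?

$21

Settle nodes by increasing distance from LAR:
LAR: 0
DOK: 9  (via LAR)
CEN: 11  (via DOK)
GRN: 12  (via CEN)
RIV: 12  (via DOK)
VLY: 14  (via CEN)
NOR: 17  (via DOK)
IVY: 18  (via RIV)
ALP: 21  (via RIV)
Shortest route: LAR → DOK → RIV → ALP = $21.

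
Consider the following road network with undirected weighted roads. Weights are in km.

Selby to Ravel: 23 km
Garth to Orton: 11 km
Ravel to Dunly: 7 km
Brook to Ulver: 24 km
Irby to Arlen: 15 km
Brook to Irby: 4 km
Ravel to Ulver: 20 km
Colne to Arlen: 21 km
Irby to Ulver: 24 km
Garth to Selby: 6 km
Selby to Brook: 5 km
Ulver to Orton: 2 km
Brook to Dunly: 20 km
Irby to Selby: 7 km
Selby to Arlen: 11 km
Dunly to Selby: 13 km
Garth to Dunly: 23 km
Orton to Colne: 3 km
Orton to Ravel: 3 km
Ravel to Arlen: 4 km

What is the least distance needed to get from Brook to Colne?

Compare a few routes:
Brook–Irby–Arlen–Ravel–Orton–Colne: 4+15+4+3+3 = 29
Brook–Ulver–Orton–Colne: 24+2+3 = 29
Brook–Selby–Garth–Orton–Colne: 5+6+11+3 = 25
Brook–Selby–Arlen–Ravel–Orton–Colne: 5+11+4+3+3 = 26
Cheapest is Brook–Selby–Garth–Orton–Colne at 25 km.

25 km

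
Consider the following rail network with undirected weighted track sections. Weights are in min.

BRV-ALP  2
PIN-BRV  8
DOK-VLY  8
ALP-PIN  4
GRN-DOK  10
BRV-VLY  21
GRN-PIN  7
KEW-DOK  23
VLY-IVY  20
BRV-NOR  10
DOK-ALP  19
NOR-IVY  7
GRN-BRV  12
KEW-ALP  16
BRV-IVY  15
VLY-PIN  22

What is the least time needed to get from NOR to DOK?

31 min

Candidate routes:
NOR → BRV → ALP → DOK: 10+2+19 = 31
NOR → BRV → ALP → PIN → GRN → DOK: 10+2+4+7+10 = 33
NOR → BRV → GRN → DOK: 10+12+10 = 32
Cheapest is NOR → BRV → ALP → DOK at 31 min.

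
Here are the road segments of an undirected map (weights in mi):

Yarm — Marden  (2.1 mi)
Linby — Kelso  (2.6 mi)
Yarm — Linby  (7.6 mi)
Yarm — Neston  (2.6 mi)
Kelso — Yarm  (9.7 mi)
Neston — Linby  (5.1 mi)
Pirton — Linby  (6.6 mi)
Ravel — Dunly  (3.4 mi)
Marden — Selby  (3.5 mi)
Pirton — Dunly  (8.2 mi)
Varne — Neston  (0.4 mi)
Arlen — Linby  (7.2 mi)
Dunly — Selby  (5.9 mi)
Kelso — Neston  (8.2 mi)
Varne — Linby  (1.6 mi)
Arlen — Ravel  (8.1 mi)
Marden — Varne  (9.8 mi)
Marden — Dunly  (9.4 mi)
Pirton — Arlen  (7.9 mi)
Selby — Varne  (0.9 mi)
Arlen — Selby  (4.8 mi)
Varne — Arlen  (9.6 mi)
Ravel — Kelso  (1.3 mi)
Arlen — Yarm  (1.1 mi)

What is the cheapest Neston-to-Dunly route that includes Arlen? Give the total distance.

Shortest Neston→Arlen: Neston–Yarm–Arlen = 3.7
Best Arlen to Dunly: Arlen–Selby–Dunly costing 10.7
Total via Arlen: 3.7 + 10.7 = 14.4 mi.

14.4 mi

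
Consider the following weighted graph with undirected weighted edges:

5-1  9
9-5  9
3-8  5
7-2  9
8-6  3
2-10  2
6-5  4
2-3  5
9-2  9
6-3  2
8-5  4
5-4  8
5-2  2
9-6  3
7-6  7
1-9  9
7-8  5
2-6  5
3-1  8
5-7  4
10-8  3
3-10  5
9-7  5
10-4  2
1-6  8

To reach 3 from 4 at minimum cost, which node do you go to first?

Compare a few routes:
4–10–3: 2+5 = 7
4–10–2–3: 2+2+5 = 9
4–10–8–6–3: 2+3+3+2 = 10
4–10–8–3: 2+3+5 = 10
The minimum is 7 via 4–10–3.
So from 4 the first move is to 10.

10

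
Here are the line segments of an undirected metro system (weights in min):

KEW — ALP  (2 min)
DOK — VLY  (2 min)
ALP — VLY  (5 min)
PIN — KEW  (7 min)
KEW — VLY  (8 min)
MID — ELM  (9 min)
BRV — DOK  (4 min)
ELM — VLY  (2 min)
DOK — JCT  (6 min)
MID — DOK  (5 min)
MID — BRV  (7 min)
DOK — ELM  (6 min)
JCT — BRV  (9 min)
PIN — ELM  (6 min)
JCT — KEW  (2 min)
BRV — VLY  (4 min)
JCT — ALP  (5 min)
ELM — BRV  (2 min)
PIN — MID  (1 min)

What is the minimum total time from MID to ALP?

Running Dijkstra from MID:
MID: 0
PIN: 1  (via MID)
DOK: 5  (via MID)
VLY: 7  (via DOK)
ELM: 7  (via PIN)
BRV: 7  (via MID)
KEW: 8  (via PIN)
JCT: 10  (via KEW)
ALP: 10  (via KEW)
Shortest route: MID–PIN–KEW–ALP = 10 min.

10 min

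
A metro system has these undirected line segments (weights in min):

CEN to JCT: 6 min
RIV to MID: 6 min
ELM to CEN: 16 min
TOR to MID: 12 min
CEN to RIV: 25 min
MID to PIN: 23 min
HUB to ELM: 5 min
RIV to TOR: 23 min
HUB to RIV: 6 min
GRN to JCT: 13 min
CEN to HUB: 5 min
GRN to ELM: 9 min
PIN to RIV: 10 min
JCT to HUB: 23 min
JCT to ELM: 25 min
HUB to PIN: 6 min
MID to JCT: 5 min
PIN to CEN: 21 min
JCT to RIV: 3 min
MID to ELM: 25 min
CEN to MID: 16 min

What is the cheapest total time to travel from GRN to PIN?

Enumerating some paths:
GRN - ELM - HUB - PIN: 9+5+6 = 20
GRN - JCT - RIV - PIN: 13+3+10 = 26
The minimum is 20 min via GRN - ELM - HUB - PIN.

20 min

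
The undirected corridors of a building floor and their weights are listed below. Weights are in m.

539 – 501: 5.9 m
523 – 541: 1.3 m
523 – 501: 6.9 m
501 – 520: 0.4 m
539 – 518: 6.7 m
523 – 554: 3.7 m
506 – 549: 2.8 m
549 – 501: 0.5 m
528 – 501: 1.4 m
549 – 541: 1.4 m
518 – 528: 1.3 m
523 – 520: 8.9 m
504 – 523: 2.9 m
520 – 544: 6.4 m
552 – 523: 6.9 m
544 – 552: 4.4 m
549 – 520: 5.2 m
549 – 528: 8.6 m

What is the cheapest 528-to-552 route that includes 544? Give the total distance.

Best 528 to 544: 528 → 501 → 520 → 544 costing 8.2
Shortest 544→552: 544 → 552 = 4.4
Total via 544: 8.2 + 4.4 = 12.6 m.

12.6 m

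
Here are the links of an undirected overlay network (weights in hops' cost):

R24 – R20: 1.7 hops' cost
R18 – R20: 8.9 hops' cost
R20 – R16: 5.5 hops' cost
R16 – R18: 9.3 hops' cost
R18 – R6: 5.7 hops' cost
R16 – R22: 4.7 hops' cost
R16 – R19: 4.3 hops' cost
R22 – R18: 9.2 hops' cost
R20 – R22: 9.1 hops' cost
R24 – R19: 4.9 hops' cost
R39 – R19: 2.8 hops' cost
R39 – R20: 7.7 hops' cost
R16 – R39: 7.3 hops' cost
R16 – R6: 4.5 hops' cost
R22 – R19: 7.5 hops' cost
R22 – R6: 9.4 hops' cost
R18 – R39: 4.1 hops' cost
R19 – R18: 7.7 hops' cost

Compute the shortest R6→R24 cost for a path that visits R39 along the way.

17.5 hops' cost

Best R6 to R39: R6–R18–R39 costing 9.8
Best R39 to R24: R39–R19–R24 costing 7.7
Total via R39: 9.8 + 7.7 = 17.5 hops' cost.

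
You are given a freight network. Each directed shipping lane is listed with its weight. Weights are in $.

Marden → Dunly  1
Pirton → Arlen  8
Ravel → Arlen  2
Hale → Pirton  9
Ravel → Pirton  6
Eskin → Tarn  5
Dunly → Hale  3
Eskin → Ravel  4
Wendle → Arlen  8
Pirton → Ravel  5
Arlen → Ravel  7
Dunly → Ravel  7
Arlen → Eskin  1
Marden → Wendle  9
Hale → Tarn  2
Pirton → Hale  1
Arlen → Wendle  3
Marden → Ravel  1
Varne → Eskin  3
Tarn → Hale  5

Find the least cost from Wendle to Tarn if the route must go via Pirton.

$22

Shortest Wendle→Pirton: Wendle–Arlen–Eskin–Ravel–Pirton = 19
Shortest Pirton→Tarn: Pirton–Hale–Tarn = 3
Total via Pirton: 19 + 3 = $22.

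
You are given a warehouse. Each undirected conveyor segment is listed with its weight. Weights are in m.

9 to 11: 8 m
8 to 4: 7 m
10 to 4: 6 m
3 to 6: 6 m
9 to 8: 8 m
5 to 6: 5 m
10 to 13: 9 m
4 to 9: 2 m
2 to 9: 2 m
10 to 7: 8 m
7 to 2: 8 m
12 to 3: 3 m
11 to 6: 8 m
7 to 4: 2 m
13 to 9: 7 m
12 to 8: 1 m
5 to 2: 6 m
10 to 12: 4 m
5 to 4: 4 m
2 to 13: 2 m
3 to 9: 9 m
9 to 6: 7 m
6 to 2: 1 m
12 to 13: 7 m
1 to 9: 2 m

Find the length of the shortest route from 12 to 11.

17 m

Compare a few routes:
12 → 8 → 4 → 9 → 11: 1+7+2+8 = 18
12 → 3 → 6 → 11: 3+6+8 = 17
12 → 13 → 2 → 9 → 11: 7+2+2+8 = 19
12 → 13 → 2 → 6 → 11: 7+2+1+8 = 18
The minimum is 17 m via 12 → 3 → 6 → 11.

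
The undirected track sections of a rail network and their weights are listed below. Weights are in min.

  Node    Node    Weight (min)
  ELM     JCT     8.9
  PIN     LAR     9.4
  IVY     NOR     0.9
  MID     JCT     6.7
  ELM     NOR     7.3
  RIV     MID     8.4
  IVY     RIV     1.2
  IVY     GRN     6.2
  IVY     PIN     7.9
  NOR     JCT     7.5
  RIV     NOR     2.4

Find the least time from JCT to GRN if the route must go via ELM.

Best JCT to ELM: JCT–ELM costing 8.9
Shortest ELM→GRN: ELM–NOR–IVY–GRN = 14.4
Total via ELM: 8.9 + 14.4 = 23.3 min.

23.3 min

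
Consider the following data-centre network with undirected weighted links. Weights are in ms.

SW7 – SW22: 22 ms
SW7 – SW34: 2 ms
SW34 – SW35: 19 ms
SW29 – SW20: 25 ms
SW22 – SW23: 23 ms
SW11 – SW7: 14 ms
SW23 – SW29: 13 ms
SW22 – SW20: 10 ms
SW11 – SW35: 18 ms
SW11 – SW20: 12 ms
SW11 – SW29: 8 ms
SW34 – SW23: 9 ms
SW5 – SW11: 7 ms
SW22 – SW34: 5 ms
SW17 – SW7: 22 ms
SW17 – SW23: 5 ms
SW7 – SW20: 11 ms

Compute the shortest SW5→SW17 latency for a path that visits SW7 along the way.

37 ms

Best SW5 to SW7: SW5 → SW11 → SW7 costing 21
Best SW7 to SW17: SW7 → SW34 → SW23 → SW17 costing 16
Total via SW7: 21 + 16 = 37 ms.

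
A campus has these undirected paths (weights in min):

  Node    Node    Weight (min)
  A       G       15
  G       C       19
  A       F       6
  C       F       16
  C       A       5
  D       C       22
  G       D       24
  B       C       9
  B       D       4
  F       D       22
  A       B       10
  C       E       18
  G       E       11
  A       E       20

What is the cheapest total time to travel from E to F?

26 min

Running Dijkstra from E:
E: 0
G: 11  (via E)
C: 18  (via E)
A: 20  (via E)
F: 26  (via A)
Shortest route: E–A–F = 26 min.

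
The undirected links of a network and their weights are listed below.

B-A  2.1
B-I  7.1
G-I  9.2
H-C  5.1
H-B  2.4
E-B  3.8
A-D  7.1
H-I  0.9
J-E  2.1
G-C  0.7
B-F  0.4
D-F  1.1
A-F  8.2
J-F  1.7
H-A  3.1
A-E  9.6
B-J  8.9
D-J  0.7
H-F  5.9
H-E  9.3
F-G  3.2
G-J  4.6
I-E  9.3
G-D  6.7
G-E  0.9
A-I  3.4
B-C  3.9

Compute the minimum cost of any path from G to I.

6.7

Settle nodes by increasing distance from G:
G: 0
C: 0.7  (via G)
E: 0.9  (via G)
J: 3  (via E)
F: 3.2  (via G)
B: 3.6  (via F)
D: 3.7  (via J)
A: 5.7  (via B)
H: 5.8  (via C)
I: 6.7  (via H)
Shortest route: G → C → H → I = 6.7.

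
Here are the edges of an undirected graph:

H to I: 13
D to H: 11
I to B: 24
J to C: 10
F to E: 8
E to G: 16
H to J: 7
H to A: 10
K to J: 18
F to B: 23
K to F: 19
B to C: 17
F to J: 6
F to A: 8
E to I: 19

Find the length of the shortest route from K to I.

Running Dijkstra from K:
K: 0
J: 18  (via K)
F: 19  (via K)
H: 25  (via J)
A: 27  (via F)
E: 27  (via F)
C: 28  (via J)
D: 36  (via H)
I: 38  (via H)
Shortest route: K–J–H–I = 38.

38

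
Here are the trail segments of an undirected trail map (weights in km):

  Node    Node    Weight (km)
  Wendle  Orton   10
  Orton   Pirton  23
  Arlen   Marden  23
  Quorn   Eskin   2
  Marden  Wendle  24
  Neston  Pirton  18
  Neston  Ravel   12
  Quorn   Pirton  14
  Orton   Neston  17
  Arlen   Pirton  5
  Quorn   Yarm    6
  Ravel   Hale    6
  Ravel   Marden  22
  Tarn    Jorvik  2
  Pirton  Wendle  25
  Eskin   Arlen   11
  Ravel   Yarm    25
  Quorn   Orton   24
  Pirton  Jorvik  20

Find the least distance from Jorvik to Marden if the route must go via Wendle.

Shortest Jorvik→Wendle: Jorvik → Pirton → Wendle = 45
Shortest Wendle→Marden: Wendle → Marden = 24
Total via Wendle: 45 + 24 = 69 km.

69 km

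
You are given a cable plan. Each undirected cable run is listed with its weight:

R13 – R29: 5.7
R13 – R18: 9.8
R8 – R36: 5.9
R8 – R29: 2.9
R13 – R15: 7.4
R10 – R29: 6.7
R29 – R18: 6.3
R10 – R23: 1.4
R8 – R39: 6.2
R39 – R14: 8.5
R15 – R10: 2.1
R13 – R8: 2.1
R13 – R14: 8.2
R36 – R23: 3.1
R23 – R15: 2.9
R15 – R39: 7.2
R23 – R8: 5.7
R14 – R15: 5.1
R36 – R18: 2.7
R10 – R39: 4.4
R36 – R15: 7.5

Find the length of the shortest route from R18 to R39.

11.6

Settle nodes by increasing distance from R18:
R18: 0
R36: 2.7  (via R18)
R23: 5.8  (via R36)
R29: 6.3  (via R18)
R10: 7.2  (via R23)
R8: 8.6  (via R36)
R15: 8.7  (via R23)
R13: 9.8  (via R18)
R39: 11.6  (via R10)
Shortest route: R18 → R36 → R23 → R10 → R39 = 11.6.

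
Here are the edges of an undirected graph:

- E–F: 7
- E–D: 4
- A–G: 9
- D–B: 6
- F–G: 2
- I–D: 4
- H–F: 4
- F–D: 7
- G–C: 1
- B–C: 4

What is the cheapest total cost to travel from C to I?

Settle nodes by increasing distance from C:
C: 0
G: 1  (via C)
F: 3  (via G)
B: 4  (via C)
H: 7  (via F)
A: 10  (via G)
D: 10  (via F)
E: 10  (via F)
I: 14  (via D)
Shortest route: C–G–F–D–I = 14.

14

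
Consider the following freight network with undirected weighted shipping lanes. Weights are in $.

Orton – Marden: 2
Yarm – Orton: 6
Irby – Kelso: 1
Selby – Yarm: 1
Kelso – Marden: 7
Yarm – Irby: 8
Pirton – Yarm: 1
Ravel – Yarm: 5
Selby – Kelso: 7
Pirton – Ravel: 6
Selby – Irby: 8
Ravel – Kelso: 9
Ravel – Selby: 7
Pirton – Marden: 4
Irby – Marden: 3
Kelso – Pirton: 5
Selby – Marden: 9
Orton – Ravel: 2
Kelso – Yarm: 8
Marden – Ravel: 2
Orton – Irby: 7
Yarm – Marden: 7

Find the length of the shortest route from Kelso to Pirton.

$5

Enumerating some paths:
Kelso → Irby → Marden → Pirton: 1+3+4 = 8
Kelso → Yarm → Pirton: 8+1 = 9
Kelso → Pirton: 5 = 5
Kelso → Selby → Yarm → Pirton: 7+1+1 = 9
Cheapest is Kelso → Pirton at $5.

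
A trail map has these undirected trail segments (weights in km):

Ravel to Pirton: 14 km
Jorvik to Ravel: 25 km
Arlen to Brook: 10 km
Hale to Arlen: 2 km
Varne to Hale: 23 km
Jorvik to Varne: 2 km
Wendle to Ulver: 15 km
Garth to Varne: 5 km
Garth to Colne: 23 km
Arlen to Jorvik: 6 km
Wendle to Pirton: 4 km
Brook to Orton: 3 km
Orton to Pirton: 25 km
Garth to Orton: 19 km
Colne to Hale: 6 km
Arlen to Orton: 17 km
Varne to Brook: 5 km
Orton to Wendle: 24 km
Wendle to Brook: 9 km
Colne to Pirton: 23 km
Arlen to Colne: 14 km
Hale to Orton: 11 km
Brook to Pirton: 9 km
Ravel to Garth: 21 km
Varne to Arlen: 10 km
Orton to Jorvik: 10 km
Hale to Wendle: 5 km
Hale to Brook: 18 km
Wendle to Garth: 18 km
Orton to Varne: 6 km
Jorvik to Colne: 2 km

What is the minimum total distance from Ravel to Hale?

23 km

Enumerating some paths:
Ravel–Jorvik–Arlen–Hale: 25+6+2 = 33
Ravel–Pirton–Wendle–Hale: 14+4+5 = 23
The minimum is 23 km via Ravel–Pirton–Wendle–Hale.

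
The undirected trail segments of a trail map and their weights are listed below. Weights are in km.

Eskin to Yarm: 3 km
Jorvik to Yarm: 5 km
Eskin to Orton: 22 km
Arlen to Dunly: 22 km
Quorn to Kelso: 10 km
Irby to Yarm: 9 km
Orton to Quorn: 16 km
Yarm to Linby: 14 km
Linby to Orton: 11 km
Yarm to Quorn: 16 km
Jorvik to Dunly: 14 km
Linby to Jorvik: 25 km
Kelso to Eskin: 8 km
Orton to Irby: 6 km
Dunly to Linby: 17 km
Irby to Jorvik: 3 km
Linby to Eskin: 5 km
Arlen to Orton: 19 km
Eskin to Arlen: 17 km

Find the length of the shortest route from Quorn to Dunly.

35 km

Candidate routes:
Quorn → Orton → Irby → Jorvik → Dunly: 16+6+3+14 = 39
Quorn → Kelso → Eskin → Linby → Dunly: 10+8+5+17 = 40
Quorn → Kelso → Eskin → Yarm → Jorvik → Dunly: 10+8+3+5+14 = 40
Quorn → Yarm → Jorvik → Dunly: 16+5+14 = 35
The minimum is 35 km via Quorn → Yarm → Jorvik → Dunly.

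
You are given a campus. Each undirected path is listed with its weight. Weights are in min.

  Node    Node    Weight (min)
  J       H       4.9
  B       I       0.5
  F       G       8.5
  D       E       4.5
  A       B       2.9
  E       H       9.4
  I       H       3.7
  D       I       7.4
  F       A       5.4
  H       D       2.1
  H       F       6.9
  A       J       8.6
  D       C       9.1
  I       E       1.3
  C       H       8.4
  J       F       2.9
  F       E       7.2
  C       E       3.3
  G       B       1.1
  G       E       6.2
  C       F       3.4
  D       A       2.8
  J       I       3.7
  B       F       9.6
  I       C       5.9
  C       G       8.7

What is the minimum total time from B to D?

5.7 min

Compare a few routes:
B - A - D: 2.9+2.8 = 5.7
B - I - H - D: 0.5+3.7+2.1 = 6.3
Cheapest is B - A - D at 5.7 min.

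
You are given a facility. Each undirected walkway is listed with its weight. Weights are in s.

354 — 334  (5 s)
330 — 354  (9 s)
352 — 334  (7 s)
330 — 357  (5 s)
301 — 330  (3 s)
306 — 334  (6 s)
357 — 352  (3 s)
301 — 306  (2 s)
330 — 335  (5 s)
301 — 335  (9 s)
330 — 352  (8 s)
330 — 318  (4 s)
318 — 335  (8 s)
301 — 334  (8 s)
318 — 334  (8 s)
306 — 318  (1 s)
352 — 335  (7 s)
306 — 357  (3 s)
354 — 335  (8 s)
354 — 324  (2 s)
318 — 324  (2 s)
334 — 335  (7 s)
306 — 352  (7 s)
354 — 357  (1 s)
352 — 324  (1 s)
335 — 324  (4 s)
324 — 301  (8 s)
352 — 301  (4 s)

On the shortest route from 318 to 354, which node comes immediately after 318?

324

Compare a few routes:
318 → 330 → 357 → 354: 4+5+1 = 10
318 → 306 → 357 → 354: 1+3+1 = 5
318 → 324 → 354: 2+2 = 4
318 → 324 → 352 → 357 → 354: 2+1+3+1 = 7
The minimum is 4 s via 318 → 324 → 354.
So from 318 the first move is to 324.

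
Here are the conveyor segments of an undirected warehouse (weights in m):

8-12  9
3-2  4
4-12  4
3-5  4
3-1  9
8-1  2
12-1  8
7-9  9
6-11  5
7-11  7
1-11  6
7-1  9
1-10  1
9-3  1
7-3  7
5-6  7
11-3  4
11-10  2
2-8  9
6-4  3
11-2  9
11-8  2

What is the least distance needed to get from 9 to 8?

Shortest distances from 9:
9: 0
3: 1  (via 9)
2: 5  (via 3)
5: 5  (via 3)
11: 5  (via 3)
8: 7  (via 11)
Shortest route: 9 → 3 → 11 → 8 = 7 m.

7 m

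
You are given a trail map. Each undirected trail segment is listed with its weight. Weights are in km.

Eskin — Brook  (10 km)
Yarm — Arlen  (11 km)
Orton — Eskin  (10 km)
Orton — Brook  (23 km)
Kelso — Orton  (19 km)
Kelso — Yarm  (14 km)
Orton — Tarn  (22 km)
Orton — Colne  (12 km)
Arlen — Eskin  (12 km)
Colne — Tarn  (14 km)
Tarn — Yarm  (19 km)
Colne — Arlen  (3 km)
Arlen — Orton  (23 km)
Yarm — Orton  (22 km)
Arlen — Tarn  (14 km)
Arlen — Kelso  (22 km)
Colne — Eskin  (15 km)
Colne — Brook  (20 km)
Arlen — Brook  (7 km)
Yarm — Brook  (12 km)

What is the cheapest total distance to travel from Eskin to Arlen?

Compare a few routes:
Eskin → Orton → Colne → Arlen: 10+12+3 = 25
Eskin → Arlen: 12 = 12
Eskin → Colne → Arlen: 15+3 = 18
Eskin → Brook → Arlen: 10+7 = 17
Cheapest is Eskin → Arlen at 12 km.

12 km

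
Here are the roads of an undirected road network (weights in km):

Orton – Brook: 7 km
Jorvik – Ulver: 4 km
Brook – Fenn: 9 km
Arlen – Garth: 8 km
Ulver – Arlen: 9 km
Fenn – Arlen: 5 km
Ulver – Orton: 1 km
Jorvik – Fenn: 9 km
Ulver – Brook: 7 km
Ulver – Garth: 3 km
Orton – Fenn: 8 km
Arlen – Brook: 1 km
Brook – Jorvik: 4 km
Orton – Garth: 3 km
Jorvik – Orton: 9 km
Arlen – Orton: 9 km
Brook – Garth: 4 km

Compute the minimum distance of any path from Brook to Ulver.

Running Dijkstra from Brook:
Brook: 0
Arlen: 1  (via Brook)
Jorvik: 4  (via Brook)
Garth: 4  (via Brook)
Fenn: 6  (via Arlen)
Ulver: 7  (via Brook)
Shortest route: Brook → Ulver = 7 km.

7 km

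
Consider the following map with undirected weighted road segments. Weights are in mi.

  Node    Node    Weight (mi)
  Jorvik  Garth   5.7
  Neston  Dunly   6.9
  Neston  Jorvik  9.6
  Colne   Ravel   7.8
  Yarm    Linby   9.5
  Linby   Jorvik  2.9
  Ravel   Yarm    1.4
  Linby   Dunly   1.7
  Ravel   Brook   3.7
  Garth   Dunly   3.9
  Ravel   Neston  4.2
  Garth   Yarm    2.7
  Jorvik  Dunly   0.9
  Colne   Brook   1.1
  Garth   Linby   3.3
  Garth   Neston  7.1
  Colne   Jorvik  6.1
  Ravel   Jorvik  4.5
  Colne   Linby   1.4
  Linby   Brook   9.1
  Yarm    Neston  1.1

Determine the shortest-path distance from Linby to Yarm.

6 mi

Enumerating some paths:
Linby → Colne → Brook → Ravel → Yarm: 1.4+1.1+3.7+1.4 = 7.6
Linby → Dunly → Jorvik → Ravel → Yarm: 1.7+0.9+4.5+1.4 = 8.5
Linby → Garth → Yarm: 3.3+2.7 = 6
Linby → Dunly → Garth → Yarm: 1.7+3.9+2.7 = 8.3
Cheapest is Linby → Garth → Yarm at 6 mi.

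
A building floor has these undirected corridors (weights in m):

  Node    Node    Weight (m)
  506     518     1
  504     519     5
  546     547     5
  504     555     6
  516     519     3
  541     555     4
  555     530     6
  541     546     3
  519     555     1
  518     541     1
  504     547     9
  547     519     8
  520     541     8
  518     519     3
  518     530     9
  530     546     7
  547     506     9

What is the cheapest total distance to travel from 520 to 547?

16 m

Candidate routes:
520–541–555–519–547: 8+4+1+8 = 21
520–541–546–547: 8+3+5 = 16
520–541–518–506–547: 8+1+1+9 = 19
520–541–518–519–547: 8+1+3+8 = 20
Cheapest is 520–541–546–547 at 16 m.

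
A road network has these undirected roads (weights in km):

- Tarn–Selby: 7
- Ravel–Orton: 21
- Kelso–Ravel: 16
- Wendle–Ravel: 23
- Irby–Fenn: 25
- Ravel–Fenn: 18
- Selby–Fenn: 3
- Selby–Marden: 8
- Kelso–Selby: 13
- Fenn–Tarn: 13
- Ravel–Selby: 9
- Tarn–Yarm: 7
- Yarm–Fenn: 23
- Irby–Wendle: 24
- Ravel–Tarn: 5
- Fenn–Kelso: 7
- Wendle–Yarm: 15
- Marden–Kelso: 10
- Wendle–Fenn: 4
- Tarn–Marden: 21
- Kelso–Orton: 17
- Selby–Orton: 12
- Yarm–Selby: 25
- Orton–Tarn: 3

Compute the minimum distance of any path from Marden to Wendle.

15 km

Enumerating some paths:
Marden - Selby - Fenn - Wendle: 8+3+4 = 15
Marden - Kelso - Fenn - Wendle: 10+7+4 = 21
Cheapest is Marden - Selby - Fenn - Wendle at 15 km.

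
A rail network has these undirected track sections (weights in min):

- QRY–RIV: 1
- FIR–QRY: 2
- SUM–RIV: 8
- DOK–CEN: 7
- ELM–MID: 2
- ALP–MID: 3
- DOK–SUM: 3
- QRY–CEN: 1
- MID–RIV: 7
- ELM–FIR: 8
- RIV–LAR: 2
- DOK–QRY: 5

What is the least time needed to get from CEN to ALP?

12 min

Running Dijkstra from CEN:
CEN: 0
QRY: 1  (via CEN)
RIV: 2  (via QRY)
FIR: 3  (via QRY)
LAR: 4  (via RIV)
DOK: 6  (via QRY)
MID: 9  (via RIV)
SUM: 9  (via DOK)
ELM: 11  (via FIR)
ALP: 12  (via MID)
Shortest route: CEN → QRY → RIV → MID → ALP = 12 min.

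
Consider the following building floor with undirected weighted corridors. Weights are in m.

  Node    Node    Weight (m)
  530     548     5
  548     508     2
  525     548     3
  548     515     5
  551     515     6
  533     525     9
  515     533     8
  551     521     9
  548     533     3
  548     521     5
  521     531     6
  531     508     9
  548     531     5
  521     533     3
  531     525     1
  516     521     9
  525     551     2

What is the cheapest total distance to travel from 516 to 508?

Enumerating some paths:
516 - 521 - 548 - 508: 9+5+2 = 16
516 - 521 - 533 - 548 - 508: 9+3+3+2 = 17
516 - 521 - 531 - 525 - 548 - 508: 9+6+1+3+2 = 21
516 - 521 - 531 - 548 - 508: 9+6+5+2 = 22
Cheapest is 516 - 521 - 548 - 508 at 16 m.

16 m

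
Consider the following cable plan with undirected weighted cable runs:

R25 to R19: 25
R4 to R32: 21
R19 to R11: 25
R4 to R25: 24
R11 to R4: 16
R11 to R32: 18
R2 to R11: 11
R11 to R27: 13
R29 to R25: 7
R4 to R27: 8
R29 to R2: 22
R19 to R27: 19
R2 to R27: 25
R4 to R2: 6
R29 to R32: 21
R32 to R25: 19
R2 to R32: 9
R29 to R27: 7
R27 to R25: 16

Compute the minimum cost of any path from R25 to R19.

Enumerating some paths:
R25 - R29 - R27 - R19: 7+7+19 = 33
R25 - R4 - R27 - R19: 24+8+19 = 51
R25 - R19: 25 = 25
R25 - R27 - R19: 16+19 = 35
The minimum is 25 via R25 - R19.

25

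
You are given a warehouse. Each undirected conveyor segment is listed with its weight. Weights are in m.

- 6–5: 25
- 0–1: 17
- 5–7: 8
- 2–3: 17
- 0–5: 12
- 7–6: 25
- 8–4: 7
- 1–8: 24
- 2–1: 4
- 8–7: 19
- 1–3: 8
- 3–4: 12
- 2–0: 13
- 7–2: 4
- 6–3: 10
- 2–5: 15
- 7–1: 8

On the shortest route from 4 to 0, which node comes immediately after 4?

3

Candidate routes:
4–3–1–0: 12+8+17 = 37
4–3–2–0: 12+17+13 = 42
Cheapest is 4–3–1–0 at 37 m.
So from 4 the first move is to 3.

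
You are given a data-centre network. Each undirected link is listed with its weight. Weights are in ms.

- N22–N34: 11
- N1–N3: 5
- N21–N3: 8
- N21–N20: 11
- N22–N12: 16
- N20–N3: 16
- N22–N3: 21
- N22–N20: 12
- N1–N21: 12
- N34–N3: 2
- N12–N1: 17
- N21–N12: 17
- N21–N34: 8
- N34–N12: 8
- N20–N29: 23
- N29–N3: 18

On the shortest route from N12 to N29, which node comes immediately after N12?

Enumerating some paths:
N12 - N34 - N3 - N29: 8+2+18 = 28
N12 - N1 - N3 - N29: 17+5+18 = 40
N12 - N34 - N21 - N3 - N29: 8+8+8+18 = 42
Cheapest is N12 - N34 - N3 - N29 at 28 ms.
So from N12 the first move is to N34.

N34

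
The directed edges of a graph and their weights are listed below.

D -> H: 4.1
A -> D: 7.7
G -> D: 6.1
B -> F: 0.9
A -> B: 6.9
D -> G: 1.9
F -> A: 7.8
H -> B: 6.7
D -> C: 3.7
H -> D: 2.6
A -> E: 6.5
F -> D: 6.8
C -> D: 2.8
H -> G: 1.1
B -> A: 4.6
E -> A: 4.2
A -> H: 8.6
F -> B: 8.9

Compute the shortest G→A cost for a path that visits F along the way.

Best G to F: G–D–H–B–F costing 17.8
Shortest F→A: F–A = 7.8
Total via F: 17.8 + 7.8 = 25.6.

25.6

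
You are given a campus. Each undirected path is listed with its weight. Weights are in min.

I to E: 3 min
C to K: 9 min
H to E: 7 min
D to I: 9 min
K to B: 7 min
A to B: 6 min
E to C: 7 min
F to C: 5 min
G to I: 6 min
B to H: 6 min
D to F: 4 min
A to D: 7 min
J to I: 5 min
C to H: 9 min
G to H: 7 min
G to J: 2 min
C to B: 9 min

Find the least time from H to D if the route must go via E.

Shortest H→E: H–E = 7
Best E to D: E–I–D costing 12
Total via E: 7 + 12 = 19 min.

19 min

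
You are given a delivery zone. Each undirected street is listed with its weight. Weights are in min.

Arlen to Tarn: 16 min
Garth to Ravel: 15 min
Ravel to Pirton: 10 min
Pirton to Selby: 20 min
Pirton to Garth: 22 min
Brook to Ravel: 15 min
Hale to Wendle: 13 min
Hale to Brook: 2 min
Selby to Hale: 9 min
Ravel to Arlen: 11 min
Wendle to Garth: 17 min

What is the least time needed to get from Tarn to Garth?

Compare a few routes:
Tarn - Arlen - Ravel - Pirton - Garth: 16+11+10+22 = 59
Tarn - Arlen - Ravel - Garth: 16+11+15 = 42
The minimum is 42 min via Tarn - Arlen - Ravel - Garth.

42 min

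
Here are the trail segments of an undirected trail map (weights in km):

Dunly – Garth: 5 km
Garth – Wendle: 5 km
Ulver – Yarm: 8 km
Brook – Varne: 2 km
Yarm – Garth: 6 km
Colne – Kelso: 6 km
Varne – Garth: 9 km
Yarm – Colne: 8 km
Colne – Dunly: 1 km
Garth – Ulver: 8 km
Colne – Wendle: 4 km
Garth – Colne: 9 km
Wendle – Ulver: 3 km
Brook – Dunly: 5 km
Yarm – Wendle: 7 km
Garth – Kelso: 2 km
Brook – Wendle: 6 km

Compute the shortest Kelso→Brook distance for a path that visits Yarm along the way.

21 km

Best Kelso to Yarm: Kelso → Garth → Yarm costing 8
Best Yarm to Brook: Yarm → Wendle → Brook costing 13
Total via Yarm: 8 + 13 = 21 km.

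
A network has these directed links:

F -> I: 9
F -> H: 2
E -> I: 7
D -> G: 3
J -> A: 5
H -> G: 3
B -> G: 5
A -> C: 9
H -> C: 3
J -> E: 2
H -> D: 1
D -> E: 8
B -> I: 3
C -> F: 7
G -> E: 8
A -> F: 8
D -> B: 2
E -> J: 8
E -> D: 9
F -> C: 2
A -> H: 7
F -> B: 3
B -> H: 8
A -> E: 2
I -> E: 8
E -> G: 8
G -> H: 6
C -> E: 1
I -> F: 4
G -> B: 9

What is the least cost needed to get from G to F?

16

Candidate routes:
G - E - I - F: 8+7+4 = 19
G - H - C - F: 6+3+7 = 16
The minimum is 16 via G - H - C - F.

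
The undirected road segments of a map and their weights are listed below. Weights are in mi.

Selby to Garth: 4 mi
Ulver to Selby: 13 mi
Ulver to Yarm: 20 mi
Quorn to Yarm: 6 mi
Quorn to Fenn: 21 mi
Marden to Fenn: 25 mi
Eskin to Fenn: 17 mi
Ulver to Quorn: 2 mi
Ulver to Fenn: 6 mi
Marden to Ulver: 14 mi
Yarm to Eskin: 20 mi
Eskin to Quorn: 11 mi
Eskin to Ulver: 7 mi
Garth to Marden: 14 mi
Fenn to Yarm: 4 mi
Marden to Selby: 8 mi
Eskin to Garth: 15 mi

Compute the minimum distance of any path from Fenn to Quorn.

8 mi

Compare a few routes:
Fenn–Ulver–Quorn: 6+2 = 8
Fenn–Yarm–Quorn: 4+6 = 10
The minimum is 8 mi via Fenn–Ulver–Quorn.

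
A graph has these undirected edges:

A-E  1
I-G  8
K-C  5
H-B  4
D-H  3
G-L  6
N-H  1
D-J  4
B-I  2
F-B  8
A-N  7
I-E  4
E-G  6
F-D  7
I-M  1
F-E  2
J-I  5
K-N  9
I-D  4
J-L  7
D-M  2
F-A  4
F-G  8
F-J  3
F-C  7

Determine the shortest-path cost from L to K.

Candidate routes:
L–J–F–C–K: 7+3+7+5 = 22
L–J–D–H–N–K: 7+4+3+1+9 = 24
Cheapest is L–J–F–C–K at 22.

22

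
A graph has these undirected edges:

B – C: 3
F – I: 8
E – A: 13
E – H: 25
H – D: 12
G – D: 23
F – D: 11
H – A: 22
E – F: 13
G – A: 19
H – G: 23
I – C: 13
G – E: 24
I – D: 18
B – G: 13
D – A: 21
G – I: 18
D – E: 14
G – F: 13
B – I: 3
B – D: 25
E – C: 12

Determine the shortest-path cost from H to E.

Shortest distances from H:
H: 0
D: 12  (via H)
A: 22  (via H)
F: 23  (via D)
G: 23  (via H)
E: 25  (via H)
Shortest route: H → E = 25.

25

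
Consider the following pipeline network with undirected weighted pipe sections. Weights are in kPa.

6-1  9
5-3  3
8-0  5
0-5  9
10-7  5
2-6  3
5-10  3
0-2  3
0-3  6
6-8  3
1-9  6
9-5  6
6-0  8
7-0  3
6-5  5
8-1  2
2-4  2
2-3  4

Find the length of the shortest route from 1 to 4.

10 kPa

Candidate routes:
1 - 8 - 6 - 2 - 4: 2+3+3+2 = 10
1 - 8 - 0 - 2 - 4: 2+5+3+2 = 12
1 - 8 - 6 - 0 - 2 - 4: 2+3+8+3+2 = 18
1 - 6 - 2 - 4: 9+3+2 = 14
The minimum is 10 kPa via 1 - 8 - 6 - 2 - 4.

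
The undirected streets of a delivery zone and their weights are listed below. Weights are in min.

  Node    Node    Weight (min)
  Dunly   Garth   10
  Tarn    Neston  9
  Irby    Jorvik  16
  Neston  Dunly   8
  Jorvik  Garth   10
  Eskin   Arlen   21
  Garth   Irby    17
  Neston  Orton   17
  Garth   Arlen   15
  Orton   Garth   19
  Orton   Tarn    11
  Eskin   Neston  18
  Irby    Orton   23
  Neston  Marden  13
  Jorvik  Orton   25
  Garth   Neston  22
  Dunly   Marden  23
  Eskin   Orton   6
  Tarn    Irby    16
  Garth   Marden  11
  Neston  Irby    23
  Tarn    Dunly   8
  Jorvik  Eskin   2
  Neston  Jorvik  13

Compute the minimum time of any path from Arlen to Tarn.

Shortest distances from Arlen:
Arlen: 0
Garth: 15  (via Arlen)
Eskin: 21  (via Arlen)
Jorvik: 23  (via Eskin)
Dunly: 25  (via Garth)
Marden: 26  (via Garth)
Orton: 27  (via Eskin)
Irby: 32  (via Garth)
Tarn: 33  (via Dunly)
Shortest route: Arlen–Garth–Dunly–Tarn = 33 min.

33 min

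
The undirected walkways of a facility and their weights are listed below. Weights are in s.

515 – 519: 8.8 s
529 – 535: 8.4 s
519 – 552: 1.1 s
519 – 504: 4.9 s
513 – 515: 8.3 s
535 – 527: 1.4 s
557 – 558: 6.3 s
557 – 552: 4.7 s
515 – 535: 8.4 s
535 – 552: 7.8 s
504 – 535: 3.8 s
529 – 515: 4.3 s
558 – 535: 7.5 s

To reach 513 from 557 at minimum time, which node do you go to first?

552

Candidate routes:
557 - 552 - 535 - 515 - 513: 4.7+7.8+8.4+8.3 = 29.2
557 - 552 - 519 - 515 - 513: 4.7+1.1+8.8+8.3 = 22.9
Cheapest is 557 - 552 - 519 - 515 - 513 at 22.9 s.
So from 557 the first move is to 552.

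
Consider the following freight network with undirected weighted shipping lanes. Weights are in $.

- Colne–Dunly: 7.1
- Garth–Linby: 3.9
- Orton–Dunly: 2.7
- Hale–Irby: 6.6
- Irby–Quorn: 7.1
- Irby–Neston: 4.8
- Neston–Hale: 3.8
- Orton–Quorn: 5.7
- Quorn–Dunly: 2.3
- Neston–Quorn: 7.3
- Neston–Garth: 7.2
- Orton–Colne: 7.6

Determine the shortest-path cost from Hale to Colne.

$20.5

Candidate routes:
Hale → Neston → Quorn → Dunly → Colne: 3.8+7.3+2.3+7.1 = 20.5
Hale → Irby → Quorn → Dunly → Colne: 6.6+7.1+2.3+7.1 = 23.1
The minimum is $20.5 via Hale → Neston → Quorn → Dunly → Colne.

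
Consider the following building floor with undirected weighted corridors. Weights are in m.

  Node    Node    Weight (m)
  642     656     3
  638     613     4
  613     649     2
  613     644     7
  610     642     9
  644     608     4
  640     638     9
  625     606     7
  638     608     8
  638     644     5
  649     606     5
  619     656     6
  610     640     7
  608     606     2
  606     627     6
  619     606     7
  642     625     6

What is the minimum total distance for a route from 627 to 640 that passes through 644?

Shortest 627→644: 627 → 606 → 608 → 644 = 12
Shortest 644→640: 644 → 638 → 640 = 14
Total via 644: 12 + 14 = 26 m.

26 m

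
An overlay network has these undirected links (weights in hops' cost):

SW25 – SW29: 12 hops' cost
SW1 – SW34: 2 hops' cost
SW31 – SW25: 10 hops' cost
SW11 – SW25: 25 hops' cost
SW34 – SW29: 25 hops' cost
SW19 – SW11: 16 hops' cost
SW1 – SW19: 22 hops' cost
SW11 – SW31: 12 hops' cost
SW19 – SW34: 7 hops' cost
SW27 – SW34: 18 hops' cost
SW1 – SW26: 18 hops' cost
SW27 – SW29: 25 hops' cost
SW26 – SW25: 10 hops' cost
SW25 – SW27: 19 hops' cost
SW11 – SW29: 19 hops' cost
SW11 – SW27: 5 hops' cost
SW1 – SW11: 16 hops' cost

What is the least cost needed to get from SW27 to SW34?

Running Dijkstra from SW27:
SW27: 0
SW11: 5  (via SW27)
SW31: 17  (via SW11)
SW34: 18  (via SW27)
Shortest route: SW27–SW34 = 18 hops' cost.

18 hops' cost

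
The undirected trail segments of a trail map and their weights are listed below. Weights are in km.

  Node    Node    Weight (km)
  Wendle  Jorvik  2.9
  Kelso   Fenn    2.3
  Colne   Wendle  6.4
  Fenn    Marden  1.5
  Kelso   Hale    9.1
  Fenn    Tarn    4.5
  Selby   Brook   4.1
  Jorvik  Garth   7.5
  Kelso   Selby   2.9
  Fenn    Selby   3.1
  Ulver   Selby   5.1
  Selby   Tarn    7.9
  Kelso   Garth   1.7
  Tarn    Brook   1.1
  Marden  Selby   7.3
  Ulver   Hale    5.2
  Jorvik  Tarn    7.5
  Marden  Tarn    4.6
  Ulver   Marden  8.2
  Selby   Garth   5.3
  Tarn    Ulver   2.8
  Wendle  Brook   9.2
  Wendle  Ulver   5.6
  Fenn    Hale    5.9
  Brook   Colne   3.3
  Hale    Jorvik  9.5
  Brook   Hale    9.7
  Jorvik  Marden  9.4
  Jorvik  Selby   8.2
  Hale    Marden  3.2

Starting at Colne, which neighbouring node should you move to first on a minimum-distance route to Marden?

Candidate routes:
Colne - Brook - Selby - Kelso - Fenn - Marden: 3.3+4.1+2.9+2.3+1.5 = 14.1
Colne - Brook - Tarn - Fenn - Marden: 3.3+1.1+4.5+1.5 = 10.4
Colne - Brook - Selby - Fenn - Marden: 3.3+4.1+3.1+1.5 = 12
Colne - Brook - Tarn - Marden: 3.3+1.1+4.6 = 9
Cheapest is Colne - Brook - Tarn - Marden at 9 km.
So from Colne the first move is to Brook.

Brook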